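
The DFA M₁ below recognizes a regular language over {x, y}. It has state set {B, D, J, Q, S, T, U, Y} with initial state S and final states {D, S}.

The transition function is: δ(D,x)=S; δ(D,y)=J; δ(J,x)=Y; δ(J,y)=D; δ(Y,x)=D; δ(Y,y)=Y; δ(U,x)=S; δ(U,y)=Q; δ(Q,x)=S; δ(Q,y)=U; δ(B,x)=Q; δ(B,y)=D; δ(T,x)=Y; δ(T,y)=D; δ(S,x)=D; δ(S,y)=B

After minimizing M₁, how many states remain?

First remove the unreachable states {T}; 7 states remain.
Initial partition by acceptance: {D,S} | {B,J,Q,U,Y}.
Refine {B,J,Q,U,Y} on symbol x: members go to different blocks, giving {Q,U,Y} and {B,J}.
No further refinement is possible. Final partition (3 blocks): {D,S} | {Q,U,Y} | {B,J}.

3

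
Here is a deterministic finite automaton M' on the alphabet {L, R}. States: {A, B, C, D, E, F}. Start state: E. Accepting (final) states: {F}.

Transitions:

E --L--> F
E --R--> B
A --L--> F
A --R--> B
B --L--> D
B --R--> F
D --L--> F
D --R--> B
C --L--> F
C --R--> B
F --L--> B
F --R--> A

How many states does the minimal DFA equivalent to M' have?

States {C} cannot be reached from the start state, so discard them.
Start with accepting vs non-accepting: {F} | {A,B,D,E}.
Refine {A,B,D,E} on symbol L: members go to different blocks, giving {A,D,E} and {B}.
Stable partition: {F} | {A,D,E} | {B} — 3 equivalence classes.

3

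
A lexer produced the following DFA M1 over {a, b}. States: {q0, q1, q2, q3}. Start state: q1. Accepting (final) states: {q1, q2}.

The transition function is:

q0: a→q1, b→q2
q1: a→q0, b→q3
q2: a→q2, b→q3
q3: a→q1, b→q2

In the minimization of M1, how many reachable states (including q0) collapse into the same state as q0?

P0 = {q1,q2} | {q0,q3}.
Split {q1,q2} by δ(·,a) → {q1} and {q2}.
The partition is now stable with 3 blocks: {q1} | {q0,q3} | {q2}.
The equivalence class containing q0 is {q0,q3}, of size 2.

2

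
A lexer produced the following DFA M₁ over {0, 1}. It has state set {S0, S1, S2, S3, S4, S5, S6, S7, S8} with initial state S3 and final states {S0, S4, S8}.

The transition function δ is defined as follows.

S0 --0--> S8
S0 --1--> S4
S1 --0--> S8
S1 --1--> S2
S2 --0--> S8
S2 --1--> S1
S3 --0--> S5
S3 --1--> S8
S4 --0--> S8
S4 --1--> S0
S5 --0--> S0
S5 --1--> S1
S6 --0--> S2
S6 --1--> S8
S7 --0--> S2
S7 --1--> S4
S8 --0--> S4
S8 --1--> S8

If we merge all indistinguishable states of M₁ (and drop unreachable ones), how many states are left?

Reachable states from the start: {S0,S1,S2,S3,S4,S5,S8}. Unreachable: {S6,S7} — drop them.
Start with accepting vs non-accepting: {S0,S4,S8} | {S1,S2,S3,S5}.
On input 0, block {S1,S2,S3,S5} splits into {S1,S2,S5} and {S3}.
The partition is now stable with 3 blocks: {S0,S4,S8} | {S1,S2,S5} | {S3}.

3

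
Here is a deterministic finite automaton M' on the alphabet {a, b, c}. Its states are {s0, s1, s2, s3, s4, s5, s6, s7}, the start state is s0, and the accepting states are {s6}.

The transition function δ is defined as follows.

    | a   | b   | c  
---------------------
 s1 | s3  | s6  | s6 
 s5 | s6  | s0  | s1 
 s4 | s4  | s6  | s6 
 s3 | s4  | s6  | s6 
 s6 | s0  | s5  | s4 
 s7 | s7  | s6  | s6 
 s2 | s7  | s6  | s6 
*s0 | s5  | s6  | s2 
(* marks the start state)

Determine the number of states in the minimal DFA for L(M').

P0 = {s6} | {s0,s1,s2,s3,s4,s5,s7}.
On input a, block {s0,s1,s2,s3,s4,s5,s7} splits into {s0,s1,s2,s3,s4,s7} and {s5}.
Refine {s0,s1,s2,s3,s4,s7} on symbol a: members go to different blocks, giving {s1,s2,s3,s4,s7} and {s0}.
No further refinement is possible. Final partition (4 blocks): {s6} | {s1,s2,s3,s4,s7} | {s5} | {s0}.

4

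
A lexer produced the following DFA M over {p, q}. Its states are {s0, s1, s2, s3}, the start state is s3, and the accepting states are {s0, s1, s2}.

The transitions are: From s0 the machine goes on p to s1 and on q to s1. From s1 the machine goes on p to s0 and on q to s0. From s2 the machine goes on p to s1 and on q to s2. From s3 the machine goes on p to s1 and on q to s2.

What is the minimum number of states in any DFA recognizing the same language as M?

2

P0 = {s0,s1,s2} | {s3}.
No further refinement is possible. Final partition (2 blocks): {s0,s1,s2} | {s3}.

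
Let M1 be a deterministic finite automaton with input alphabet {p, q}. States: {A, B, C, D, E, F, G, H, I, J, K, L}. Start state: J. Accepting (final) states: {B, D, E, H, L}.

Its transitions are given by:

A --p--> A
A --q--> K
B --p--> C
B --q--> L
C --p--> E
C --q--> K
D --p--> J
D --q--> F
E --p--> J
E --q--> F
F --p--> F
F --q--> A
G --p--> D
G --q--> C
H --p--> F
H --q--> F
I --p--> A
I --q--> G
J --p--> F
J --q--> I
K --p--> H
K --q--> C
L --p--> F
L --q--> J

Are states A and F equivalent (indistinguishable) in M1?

Reachable states from the start: {A,C,D,E,F,G,H,I,J,K}. Unreachable: {B,L} — drop them.
P0 = {D,E,H} | {A,C,F,G,I,J,K}.
On input p, block {A,C,F,G,I,J,K} splits into {A,F,I,J} and {C,G,K}.
Split {A,F,I,J} by δ(·,q) → {A,I} and {F,J}.
Stable partition: {D,E,H} | {A,I} | {C,G,K} | {F,J} — 4 equivalence classes.
A and F end up in different blocks, so they are distinguishable. For instance, the string 'qp' is accepted from only A.

No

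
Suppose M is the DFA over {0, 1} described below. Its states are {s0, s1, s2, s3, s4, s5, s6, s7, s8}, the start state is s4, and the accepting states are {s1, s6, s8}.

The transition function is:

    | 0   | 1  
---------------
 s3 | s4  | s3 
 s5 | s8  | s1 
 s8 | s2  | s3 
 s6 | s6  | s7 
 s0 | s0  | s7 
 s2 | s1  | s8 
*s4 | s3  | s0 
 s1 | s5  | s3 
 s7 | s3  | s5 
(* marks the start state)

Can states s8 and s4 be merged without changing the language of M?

Reachable states from the start: {s0,s1,s2,s3,s4,s5,s7,s8}. Unreachable: {s6} — drop them.
P0 = {s1,s8} | {s0,s2,s3,s4,s5,s7}.
On input 0, block {s0,s2,s3,s4,s5,s7} splits into {s0,s3,s4,s7} and {s2,s5}.
On input 1, block {s0,s3,s4,s7} splits into {s0,s3,s4} and {s7}.
Split {s0,s3,s4} by δ(·,1) → {s3,s4} and {s0}.
Split {s3,s4} by δ(·,1) → {s3} and {s4}.
The partition is now stable with 6 blocks: {s1,s8} | {s3} | {s2,s5} | {s7} | {s0} | {s4}.
s8 and s4 end up in different blocks, so they are distinguishable. For instance, the string 'ε' is accepted from only s8.

No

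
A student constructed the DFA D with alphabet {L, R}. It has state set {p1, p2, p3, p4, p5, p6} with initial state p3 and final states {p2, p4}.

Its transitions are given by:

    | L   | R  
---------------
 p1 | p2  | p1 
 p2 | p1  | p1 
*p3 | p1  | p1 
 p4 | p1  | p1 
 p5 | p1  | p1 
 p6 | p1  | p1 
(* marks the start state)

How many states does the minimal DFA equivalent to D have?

3

Reachable states from the start: {p1,p2,p3}. Unreachable: {p4,p5,p6} — drop them.
Initial partition by acceptance: {p2} | {p1,p3}.
Refine {p1,p3} on symbol L: members go to different blocks, giving {p1} and {p3}.
No further refinement is possible. Final partition (3 blocks): {p2} | {p1} | {p3}.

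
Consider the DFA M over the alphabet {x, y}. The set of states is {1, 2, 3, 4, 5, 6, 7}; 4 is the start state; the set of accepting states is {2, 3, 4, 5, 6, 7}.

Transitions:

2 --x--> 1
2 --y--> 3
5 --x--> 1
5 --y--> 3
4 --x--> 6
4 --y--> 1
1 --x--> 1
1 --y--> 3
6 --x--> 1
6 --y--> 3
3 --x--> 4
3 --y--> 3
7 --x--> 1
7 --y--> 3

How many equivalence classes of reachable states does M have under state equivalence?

4

States {2,5,7} cannot be reached from the start state, so discard them.
P0 = {3,4,6} | {1}.
Split {3,4,6} by δ(·,x) → {3,4} and {6}.
Refine {3,4} on symbol x: members go to different blocks, giving {3} and {4}.
The partition is now stable with 4 blocks: {3} | {1} | {6} | {4}.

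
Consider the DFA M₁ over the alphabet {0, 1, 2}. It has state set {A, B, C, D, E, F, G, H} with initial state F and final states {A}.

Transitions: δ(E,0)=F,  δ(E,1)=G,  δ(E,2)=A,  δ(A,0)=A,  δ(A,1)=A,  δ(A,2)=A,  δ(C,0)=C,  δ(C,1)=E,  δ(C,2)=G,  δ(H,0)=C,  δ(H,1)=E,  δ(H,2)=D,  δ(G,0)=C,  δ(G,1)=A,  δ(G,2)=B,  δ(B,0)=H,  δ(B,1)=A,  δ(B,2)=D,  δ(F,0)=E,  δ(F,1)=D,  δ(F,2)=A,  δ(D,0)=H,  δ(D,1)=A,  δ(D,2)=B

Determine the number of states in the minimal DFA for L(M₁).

4

Start with accepting vs non-accepting: {A} | {B,C,D,E,F,G,H}.
Split {B,C,D,E,F,G,H} by δ(·,1) → {C,E,F,H} and {B,D,G}.
Split {C,E,F,H} by δ(·,1) → {C,H} and {E,F}.
No further refinement is possible. Final partition (4 blocks): {A} | {C,H} | {B,D,G} | {E,F}.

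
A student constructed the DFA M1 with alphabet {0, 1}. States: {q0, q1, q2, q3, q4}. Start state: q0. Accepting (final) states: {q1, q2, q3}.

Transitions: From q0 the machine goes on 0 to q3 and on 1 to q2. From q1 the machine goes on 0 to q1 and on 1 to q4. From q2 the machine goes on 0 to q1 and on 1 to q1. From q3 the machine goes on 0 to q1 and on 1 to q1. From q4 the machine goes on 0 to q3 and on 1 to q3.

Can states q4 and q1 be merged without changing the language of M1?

No

Start with accepting vs non-accepting: {q1,q2,q3} | {q0,q4}.
Refine {q1,q2,q3} on symbol 1: members go to different blocks, giving {q2,q3} and {q1}.
Stable partition: {q2,q3} | {q0,q4} | {q1} — 3 equivalence classes.
q4 and q1 end up in different blocks, so they are distinguishable. For instance, the string 'ε' is accepted from only q1.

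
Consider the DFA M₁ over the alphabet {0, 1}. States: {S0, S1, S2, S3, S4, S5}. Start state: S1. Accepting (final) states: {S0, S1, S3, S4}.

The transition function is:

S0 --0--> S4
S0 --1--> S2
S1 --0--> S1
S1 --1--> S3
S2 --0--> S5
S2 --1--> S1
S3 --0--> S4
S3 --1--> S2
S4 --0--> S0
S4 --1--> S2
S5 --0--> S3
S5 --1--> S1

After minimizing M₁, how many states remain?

Every state is reachable, so we keep all 6.
Initial partition by acceptance: {S0,S1,S3,S4} | {S2,S5}.
Refine {S0,S1,S3,S4} on symbol 1: members go to different blocks, giving {S0,S3,S4} and {S1}.
Refine {S2,S5} on symbol 0: members go to different blocks, giving {S2} and {S5}.
The partition is now stable with 4 blocks: {S0,S3,S4} | {S2} | {S1} | {S5}.

4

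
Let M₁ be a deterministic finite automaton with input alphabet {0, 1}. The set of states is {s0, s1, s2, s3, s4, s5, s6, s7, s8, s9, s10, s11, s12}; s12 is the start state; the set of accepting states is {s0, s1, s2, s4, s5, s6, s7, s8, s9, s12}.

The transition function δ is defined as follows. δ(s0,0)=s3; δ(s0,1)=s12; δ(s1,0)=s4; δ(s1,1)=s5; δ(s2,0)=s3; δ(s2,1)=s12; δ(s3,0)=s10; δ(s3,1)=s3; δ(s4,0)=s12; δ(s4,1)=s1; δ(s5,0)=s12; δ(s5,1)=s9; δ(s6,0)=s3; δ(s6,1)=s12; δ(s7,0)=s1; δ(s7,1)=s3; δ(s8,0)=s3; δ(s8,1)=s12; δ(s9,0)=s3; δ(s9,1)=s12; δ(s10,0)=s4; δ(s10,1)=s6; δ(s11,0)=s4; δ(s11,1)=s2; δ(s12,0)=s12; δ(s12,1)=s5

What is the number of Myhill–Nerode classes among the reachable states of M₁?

Reachable states from the start: {s1,s3,s4,s5,s6,s9,s10,s12}. Unreachable: {s0,s2,s7,s8,s11} — drop them.
Initial partition by acceptance: {s1,s4,s5,s6,s9,s12} | {s3,s10}.
Split {s1,s4,s5,s6,s9,s12} by δ(·,0) → {s1,s4,s5,s12} and {s6,s9}.
On input 1, block {s1,s4,s5,s12} splits into {s1,s4,s12} and {s5}.
Split {s1,s4,s12} by δ(·,1) → {s1,s12} and {s4}.
On input 0, block {s1,s12} splits into {s1} and {s12}.
On input 0, block {s3,s10} splits into {s3} and {s10}.
Stable partition: {s1} | {s3} | {s6,s9} | {s5} | {s4} | {s12} | {s10} — 7 equivalence classes.

7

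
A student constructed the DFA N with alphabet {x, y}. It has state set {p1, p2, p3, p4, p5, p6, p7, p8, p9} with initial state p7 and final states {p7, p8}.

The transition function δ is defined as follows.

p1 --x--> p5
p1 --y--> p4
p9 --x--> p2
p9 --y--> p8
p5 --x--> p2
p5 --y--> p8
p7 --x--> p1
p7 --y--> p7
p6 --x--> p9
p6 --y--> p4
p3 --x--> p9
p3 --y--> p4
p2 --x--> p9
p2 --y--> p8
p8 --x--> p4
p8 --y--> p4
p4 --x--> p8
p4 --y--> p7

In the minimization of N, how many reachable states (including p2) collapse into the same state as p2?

3

First remove the unreachable states {p3,p6}; 7 states remain.
Start with accepting vs non-accepting: {p7,p8} | {p1,p2,p4,p5,p9}.
Refine {p7,p8} on symbol y: members go to different blocks, giving {p7} and {p8}.
Split {p1,p2,p4,p5,p9} by δ(·,x) → {p1,p2,p5,p9} and {p4}.
On input y, block {p1,p2,p5,p9} splits into {p2,p5,p9} and {p1}.
Stable partition: {p7} | {p2,p5,p9} | {p8} | {p4} | {p1} — 5 equivalence classes.
State p2 belongs to the block {p2,p5,p9}, which has 3 states.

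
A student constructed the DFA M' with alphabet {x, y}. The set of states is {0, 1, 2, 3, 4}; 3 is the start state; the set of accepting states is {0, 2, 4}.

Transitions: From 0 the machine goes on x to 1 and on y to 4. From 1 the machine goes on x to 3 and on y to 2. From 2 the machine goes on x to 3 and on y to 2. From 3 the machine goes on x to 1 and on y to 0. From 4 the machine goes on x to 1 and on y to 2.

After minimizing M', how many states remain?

All states are reachable from the start state.
Start with accepting vs non-accepting: {0,2,4} | {1,3}.
Stable partition: {0,2,4} | {1,3} — 2 equivalence classes.

2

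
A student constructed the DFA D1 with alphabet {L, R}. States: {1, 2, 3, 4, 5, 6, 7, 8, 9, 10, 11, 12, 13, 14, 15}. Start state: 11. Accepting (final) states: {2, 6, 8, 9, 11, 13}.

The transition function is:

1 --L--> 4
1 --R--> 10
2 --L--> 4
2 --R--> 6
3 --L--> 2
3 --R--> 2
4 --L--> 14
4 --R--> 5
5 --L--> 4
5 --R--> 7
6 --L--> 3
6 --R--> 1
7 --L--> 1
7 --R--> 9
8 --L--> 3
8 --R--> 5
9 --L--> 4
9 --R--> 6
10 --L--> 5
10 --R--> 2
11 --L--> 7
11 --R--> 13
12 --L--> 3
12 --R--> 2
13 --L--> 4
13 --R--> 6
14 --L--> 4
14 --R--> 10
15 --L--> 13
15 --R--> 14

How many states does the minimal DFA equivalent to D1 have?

Reachable states from the start: {1,2,3,4,5,6,7,9,10,11,13,14}. Unreachable: {8,12,15} — drop them.
P0 = {2,6,9,11,13} | {1,3,4,5,7,10,14}.
Refine {2,6,9,11,13} on symbol R: members go to different blocks, giving {2,9,11,13} and {6}.
On input R, block {2,9,11,13} splits into {2,9,13} and {11}.
Split {1,3,4,5,7,10,14} by δ(·,L) → {1,4,5,7,10,14} and {3}.
Split {1,4,5,7,10,14} by δ(·,R) → {1,4,5,14} and {7,10}.
Split {1,4,5,14} by δ(·,R) → {1,5,14} and {4}.
Stable partition: {2,9,13} | {1,5,14} | {6} | {11} | {3} | {7,10} | {4} — 7 equivalence classes.

7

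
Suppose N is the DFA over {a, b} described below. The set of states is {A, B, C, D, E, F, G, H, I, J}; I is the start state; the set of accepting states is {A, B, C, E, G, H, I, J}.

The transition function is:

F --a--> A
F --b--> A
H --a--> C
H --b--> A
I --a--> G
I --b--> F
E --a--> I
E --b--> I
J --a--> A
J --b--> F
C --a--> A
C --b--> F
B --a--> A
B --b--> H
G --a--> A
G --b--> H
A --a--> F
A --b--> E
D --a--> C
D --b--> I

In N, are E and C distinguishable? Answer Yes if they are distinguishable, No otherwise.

Yes

States {B,D,J} cannot be reached from the start state, so discard them.
Initial partition by acceptance: {A,C,E,G,H,I} | {F}.
Split {A,C,E,G,H,I} by δ(·,a) → {C,E,G,H,I} and {A}.
Refine {C,E,G,H,I} on symbol a: members go to different blocks, giving {E,H,I} and {C,G}.
Refine {E,H,I} on symbol a: members go to different blocks, giving {H,I} and {E}.
Split {H,I} by δ(·,b) → {H} and {I}.
Split {C,G} by δ(·,b) → {C} and {G}.
Stable partition: {H} | {F} | {A} | {C} | {E} | {I} | {G} — 7 equivalence classes.
E and C end up in different blocks, so they are distinguishable. For instance, the string 'b' is accepted from only E.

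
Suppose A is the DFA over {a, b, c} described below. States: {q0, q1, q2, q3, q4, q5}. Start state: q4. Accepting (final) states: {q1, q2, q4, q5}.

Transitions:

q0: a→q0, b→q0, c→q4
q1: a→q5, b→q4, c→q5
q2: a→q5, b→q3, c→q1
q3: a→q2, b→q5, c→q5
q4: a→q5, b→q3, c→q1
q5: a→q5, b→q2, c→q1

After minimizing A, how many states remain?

3

States {q0} cannot be reached from the start state, so discard them.
P0 = {q1,q2,q4,q5} | {q3}.
Refine {q1,q2,q4,q5} on symbol b: members go to different blocks, giving {q1,q5} and {q2,q4}.
Stable partition: {q1,q5} | {q3} | {q2,q4} — 3 equivalence classes.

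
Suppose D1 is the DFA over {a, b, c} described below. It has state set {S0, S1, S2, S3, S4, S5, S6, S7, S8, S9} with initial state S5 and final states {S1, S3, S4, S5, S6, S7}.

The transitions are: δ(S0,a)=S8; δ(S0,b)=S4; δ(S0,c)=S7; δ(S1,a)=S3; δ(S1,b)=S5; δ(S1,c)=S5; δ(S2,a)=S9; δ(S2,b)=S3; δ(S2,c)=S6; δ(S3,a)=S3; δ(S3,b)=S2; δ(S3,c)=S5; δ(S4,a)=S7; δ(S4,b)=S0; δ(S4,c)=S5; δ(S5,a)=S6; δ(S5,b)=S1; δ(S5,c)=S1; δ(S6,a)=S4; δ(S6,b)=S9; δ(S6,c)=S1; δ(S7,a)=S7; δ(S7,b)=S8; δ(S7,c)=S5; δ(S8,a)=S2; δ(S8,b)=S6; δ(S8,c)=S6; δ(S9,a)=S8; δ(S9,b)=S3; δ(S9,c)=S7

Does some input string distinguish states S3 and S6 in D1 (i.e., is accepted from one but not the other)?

No

Start with accepting vs non-accepting: {S1,S3,S4,S5,S6,S7} | {S0,S2,S8,S9}.
On input b, block {S1,S3,S4,S5,S6,S7} splits into {S3,S4,S6,S7} and {S1,S5}.
Stable partition: {S3,S4,S6,S7} | {S0,S2,S8,S9} | {S1,S5} — 3 equivalence classes.
S3 and S6 lie in the same block of the stable partition, so they are equivalent — no string distinguishes them.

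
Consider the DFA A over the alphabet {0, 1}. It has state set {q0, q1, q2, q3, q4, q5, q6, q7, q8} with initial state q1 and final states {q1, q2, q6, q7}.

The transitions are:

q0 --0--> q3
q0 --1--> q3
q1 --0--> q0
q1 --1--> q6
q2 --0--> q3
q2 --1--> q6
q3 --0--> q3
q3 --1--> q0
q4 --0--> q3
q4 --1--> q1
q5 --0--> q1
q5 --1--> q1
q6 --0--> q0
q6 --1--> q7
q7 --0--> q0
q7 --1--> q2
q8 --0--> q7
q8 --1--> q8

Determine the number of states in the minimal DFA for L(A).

2

First remove the unreachable states {q4,q5,q8}; 6 states remain.
Start with accepting vs non-accepting: {q1,q2,q6,q7} | {q0,q3}.
Stable partition: {q1,q2,q6,q7} | {q0,q3} — 2 equivalence classes.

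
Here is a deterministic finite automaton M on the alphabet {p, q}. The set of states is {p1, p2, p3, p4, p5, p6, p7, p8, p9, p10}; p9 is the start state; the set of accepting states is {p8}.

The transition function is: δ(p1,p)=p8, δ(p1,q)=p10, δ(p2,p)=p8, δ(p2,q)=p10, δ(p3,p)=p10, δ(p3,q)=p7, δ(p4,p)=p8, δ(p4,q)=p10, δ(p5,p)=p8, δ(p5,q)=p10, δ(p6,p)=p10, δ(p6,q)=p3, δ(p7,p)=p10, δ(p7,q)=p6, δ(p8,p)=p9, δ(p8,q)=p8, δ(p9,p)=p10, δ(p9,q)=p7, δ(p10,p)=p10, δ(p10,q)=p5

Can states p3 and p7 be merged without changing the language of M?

States {p1,p2,p4} cannot be reached from the start state, so discard them.
Initial partition by acceptance: {p8} | {p3,p5,p6,p7,p9,p10}.
Refine {p3,p5,p6,p7,p9,p10} on symbol p: members go to different blocks, giving {p3,p6,p7,p9,p10} and {p5}.
Refine {p3,p6,p7,p9,p10} on symbol q: members go to different blocks, giving {p3,p6,p7,p9} and {p10}.
No further refinement is possible. Final partition (4 blocks): {p8} | {p3,p6,p7,p9} | {p5} | {p10}.
p3 and p7 lie in the same block of the stable partition, so they are equivalent — no string distinguishes them.

Yes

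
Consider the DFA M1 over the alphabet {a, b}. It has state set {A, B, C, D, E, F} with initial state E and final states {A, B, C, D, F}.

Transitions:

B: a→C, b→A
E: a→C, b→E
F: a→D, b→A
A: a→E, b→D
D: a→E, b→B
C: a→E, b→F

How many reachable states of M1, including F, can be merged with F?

Every state is reachable, so we keep all 6.
P0 = {A,B,C,D,F} | {E}.
On input a, block {A,B,C,D,F} splits into {A,C,D} and {B,F}.
On input b, block {A,C,D} splits into {C,D} and {A}.
No further refinement is possible. Final partition (4 blocks): {C,D} | {E} | {B,F} | {A}.
The equivalence class containing F is {B,F}, of size 2.

2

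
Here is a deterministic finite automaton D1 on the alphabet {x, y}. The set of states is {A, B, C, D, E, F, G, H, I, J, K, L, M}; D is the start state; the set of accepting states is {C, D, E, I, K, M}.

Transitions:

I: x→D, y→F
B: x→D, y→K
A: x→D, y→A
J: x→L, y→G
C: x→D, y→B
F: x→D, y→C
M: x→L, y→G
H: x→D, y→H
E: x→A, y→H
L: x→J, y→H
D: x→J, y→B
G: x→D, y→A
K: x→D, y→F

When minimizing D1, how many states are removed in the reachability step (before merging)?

3

Starting at D and following transitions, the reachable set is {A, B, C, D, F, G, H, J, K, L}. That leaves E, I, M unreachable — 3 in total.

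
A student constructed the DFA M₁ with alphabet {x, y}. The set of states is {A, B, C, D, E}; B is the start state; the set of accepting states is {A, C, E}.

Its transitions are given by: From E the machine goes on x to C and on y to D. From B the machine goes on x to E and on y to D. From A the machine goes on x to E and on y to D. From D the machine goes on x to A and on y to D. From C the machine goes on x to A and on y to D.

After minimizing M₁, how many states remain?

All states are reachable from the start state.
Start with accepting vs non-accepting: {A,C,E} | {B,D}.
The partition is now stable with 2 blocks: {A,C,E} | {B,D}.

2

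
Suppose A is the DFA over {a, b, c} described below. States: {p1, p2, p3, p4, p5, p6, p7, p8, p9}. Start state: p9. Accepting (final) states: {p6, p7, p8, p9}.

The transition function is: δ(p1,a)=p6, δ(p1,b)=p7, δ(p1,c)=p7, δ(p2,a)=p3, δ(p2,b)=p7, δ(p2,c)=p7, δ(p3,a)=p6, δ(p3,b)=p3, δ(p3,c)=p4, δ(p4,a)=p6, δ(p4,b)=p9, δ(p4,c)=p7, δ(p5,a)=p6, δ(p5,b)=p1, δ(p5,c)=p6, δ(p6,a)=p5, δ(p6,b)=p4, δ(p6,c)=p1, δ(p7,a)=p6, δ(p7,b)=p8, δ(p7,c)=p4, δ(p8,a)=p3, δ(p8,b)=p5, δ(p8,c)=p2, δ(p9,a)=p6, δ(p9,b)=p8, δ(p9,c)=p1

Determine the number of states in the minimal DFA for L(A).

7

Start with accepting vs non-accepting: {p6,p7,p8,p9} | {p1,p2,p3,p4,p5}.
Refine {p6,p7,p8,p9} on symbol a: members go to different blocks, giving {p6,p8} and {p7,p9}.
Split {p1,p2,p3,p4,p5} by δ(·,a) → {p1,p3,p4,p5} and {p2}.
Split {p6,p8} by δ(·,c) → {p6} and {p8}.
On input b, block {p1,p3,p4,p5} splits into {p1,p4} and {p3,p5}.
Refine {p3,p5} on symbol b: members go to different blocks, giving {p3} and {p5}.
Stable partition: {p6} | {p1,p4} | {p7,p9} | {p2} | {p8} | {p3} | {p5} — 7 equivalence classes.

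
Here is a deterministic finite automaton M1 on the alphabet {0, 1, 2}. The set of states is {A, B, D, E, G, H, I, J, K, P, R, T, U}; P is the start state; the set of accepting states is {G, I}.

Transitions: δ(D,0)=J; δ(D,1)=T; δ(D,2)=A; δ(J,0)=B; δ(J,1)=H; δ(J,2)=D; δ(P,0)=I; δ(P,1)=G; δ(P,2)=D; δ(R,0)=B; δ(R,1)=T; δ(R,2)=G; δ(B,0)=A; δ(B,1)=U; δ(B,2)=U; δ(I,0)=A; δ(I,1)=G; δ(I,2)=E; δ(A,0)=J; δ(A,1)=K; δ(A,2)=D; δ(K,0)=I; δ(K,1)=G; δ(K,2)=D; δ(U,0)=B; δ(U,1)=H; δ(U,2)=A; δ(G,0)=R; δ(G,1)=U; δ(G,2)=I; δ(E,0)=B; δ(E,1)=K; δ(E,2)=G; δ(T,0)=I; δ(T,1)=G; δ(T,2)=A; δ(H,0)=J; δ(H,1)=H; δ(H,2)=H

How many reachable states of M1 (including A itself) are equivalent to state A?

All states are reachable from the start state.
Initial partition by acceptance: {G,I} | {A,B,D,E,H,J,K,P,R,T,U}.
Split {G,I} by δ(·,1) → {I} and {G}.
Refine {A,B,D,E,H,J,K,P,R,T,U} on symbol 0: members go to different blocks, giving {A,B,D,E,H,J,R,U} and {K,P,T}.
Refine {A,B,D,E,H,J,R,U} on symbol 1: members go to different blocks, giving {B,H,J,U} and {A,D,E,R}.
Split {B,H,J,U} by δ(·,0) → {H,J,U} and {B}.
Split {H,J,U} by δ(·,0) → {J,U} and {H}.
Refine {A,D,E,R} on symbol 0: members go to different blocks, giving {A,D} and {E,R}.
The partition is now stable with 8 blocks: {I} | {J,U} | {G} | {K,P,T} | {A,D} | {B} | {H} | {E,R}.
The equivalence class containing A is {A,D}, of size 2.

2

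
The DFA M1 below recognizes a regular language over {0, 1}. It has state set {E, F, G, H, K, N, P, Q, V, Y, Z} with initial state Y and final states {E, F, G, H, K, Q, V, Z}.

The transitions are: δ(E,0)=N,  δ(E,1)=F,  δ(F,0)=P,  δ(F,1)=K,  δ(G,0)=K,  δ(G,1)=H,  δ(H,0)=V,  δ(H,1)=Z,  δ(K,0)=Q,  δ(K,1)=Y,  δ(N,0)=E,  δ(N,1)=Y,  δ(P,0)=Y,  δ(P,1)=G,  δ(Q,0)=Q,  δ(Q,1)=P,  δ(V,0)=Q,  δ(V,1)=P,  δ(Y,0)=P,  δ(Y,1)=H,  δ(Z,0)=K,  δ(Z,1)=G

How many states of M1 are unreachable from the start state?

3

BFS from Y reaches {G, H, K, P, Q, V, Y, Z}; the 3 state(s) E, F, N are never visited.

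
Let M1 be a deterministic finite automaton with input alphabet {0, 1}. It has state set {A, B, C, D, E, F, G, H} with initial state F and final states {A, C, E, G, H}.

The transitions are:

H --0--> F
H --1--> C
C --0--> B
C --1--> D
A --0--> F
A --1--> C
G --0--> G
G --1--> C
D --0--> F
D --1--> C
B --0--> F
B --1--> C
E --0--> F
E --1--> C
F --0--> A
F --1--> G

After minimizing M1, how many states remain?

First remove the unreachable states {E,H}; 6 states remain.
P0 = {A,C,G} | {B,D,F}.
On input 0, block {A,C,G} splits into {A,C} and {G}.
On input 1, block {A,C} splits into {A} and {C}.
Refine {B,D,F} on symbol 0: members go to different blocks, giving {B,D} and {F}.
No further refinement is possible. Final partition (5 blocks): {A} | {B,D} | {G} | {C} | {F}.

5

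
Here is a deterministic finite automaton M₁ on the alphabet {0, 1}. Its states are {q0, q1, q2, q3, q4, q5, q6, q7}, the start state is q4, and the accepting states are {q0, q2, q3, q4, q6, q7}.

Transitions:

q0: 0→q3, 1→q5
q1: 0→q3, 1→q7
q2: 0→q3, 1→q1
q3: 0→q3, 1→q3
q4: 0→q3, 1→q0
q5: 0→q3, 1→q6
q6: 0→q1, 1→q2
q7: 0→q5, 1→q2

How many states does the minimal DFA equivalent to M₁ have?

P0 = {q0,q2,q3,q4,q6,q7} | {q1,q5}.
Refine {q0,q2,q3,q4,q6,q7} on symbol 0: members go to different blocks, giving {q0,q2,q3,q4} and {q6,q7}.
On input 1, block {q0,q2,q3,q4} splits into {q0,q2} and {q3,q4}.
Split {q3,q4} by δ(·,1) → {q3} and {q4}.
No further refinement is possible. Final partition (5 blocks): {q0,q2} | {q1,q5} | {q6,q7} | {q3} | {q4}.

5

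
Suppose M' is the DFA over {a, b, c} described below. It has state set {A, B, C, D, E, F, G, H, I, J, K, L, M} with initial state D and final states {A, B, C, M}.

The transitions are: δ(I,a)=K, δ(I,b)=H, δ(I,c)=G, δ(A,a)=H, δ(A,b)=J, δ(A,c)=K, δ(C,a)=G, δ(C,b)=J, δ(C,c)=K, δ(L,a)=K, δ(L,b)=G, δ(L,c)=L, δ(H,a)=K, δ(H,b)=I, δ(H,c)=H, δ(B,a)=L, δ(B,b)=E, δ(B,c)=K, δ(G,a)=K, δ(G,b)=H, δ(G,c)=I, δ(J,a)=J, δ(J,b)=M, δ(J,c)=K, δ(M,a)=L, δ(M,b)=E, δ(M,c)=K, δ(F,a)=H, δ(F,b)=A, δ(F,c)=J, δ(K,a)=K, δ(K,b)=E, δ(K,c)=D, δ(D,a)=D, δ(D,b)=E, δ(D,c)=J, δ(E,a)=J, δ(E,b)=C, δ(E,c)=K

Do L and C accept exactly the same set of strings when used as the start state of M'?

No

Reachable states from the start: {C,D,E,G,H,I,J,K,L,M}. Unreachable: {A,B,F} — drop them.
P0 = {C,M} | {D,E,G,H,I,J,K,L}.
On input b, block {D,E,G,H,I,J,K,L} splits into {D,G,H,I,K,L} and {E,J}.
Refine {D,G,H,I,K,L} on symbol b: members go to different blocks, giving {G,H,I,L} and {D,K}.
Refine {D,K} on symbol c: members go to different blocks, giving {D} and {K}.
No further refinement is possible. Final partition (5 blocks): {C,M} | {G,H,I,L} | {E,J} | {D} | {K}.
L and C end up in different blocks, so they are distinguishable. For instance, the string 'ε' is accepted from only C.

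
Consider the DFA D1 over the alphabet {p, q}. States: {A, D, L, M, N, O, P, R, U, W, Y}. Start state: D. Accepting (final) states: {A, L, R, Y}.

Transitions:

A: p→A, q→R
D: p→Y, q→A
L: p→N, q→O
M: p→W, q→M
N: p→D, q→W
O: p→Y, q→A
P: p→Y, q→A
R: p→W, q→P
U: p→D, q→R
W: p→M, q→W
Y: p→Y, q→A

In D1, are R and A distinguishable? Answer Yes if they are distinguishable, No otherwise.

First remove the unreachable states {L,N,O,U}; 7 states remain.
Start with accepting vs non-accepting: {A,R,Y} | {D,M,P,W}.
On input p, block {A,R,Y} splits into {A,Y} and {R}.
Split {A,Y} by δ(·,q) → {A} and {Y}.
Refine {D,M,P,W} on symbol p: members go to different blocks, giving {M,W} and {D,P}.
Stable partition: {A} | {M,W} | {R} | {Y} | {D,P} — 5 equivalence classes.
R and A end up in different blocks, so they are distinguishable. For instance, the string 'p' is accepted from only A.

Yes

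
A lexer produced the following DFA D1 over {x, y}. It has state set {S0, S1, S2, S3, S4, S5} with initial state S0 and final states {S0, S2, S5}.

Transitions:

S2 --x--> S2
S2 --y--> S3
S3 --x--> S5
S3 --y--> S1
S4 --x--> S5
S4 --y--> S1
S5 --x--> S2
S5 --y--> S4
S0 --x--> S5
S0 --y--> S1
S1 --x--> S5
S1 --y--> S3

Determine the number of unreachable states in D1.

A breadth-first search from the start state visits every state.

0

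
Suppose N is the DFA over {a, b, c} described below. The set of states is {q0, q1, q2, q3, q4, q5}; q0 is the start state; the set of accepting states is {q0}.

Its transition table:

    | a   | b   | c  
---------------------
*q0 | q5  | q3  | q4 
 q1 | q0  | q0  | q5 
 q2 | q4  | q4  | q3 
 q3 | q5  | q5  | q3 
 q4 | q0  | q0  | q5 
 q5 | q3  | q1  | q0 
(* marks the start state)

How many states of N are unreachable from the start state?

1

Starting at q0 and following transitions, the reachable set is {q0, q1, q3, q4, q5}. That leaves q2 unreachable — 1 in total.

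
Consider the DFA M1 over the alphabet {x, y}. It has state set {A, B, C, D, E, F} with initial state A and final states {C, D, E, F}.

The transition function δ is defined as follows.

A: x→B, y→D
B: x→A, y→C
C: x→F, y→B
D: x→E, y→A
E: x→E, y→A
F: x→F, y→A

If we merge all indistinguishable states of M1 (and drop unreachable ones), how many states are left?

2

Every state is reachable, so we keep all 6.
Initial partition by acceptance: {C,D,E,F} | {A,B}.
The partition is now stable with 2 blocks: {C,D,E,F} | {A,B}.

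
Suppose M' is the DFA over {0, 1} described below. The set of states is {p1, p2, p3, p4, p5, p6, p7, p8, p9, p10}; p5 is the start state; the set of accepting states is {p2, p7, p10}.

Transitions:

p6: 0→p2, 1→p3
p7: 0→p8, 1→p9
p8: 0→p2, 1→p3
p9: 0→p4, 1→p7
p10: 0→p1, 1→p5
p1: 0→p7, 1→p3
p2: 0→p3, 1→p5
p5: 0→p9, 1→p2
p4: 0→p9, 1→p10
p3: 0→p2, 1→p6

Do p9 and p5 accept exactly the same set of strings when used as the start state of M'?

P0 = {p2,p7,p10} | {p1,p3,p4,p5,p6,p8,p9}.
Refine {p1,p3,p4,p5,p6,p8,p9} on symbol 0: members go to different blocks, giving {p1,p3,p6,p8} and {p4,p5,p9}.
The partition is now stable with 3 blocks: {p2,p7,p10} | {p1,p3,p6,p8} | {p4,p5,p9}.
p9 and p5 lie in the same block of the stable partition, so they are equivalent — no string distinguishes them.

Yes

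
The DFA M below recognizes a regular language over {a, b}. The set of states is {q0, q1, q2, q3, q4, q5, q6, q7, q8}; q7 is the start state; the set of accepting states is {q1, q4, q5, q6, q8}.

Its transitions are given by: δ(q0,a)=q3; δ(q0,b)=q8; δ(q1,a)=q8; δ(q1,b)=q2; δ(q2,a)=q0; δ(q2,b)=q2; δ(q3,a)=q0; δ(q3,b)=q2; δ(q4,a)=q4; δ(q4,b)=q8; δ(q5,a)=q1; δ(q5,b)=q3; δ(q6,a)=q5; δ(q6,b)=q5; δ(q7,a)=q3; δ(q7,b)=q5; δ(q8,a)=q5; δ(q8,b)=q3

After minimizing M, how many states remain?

States {q4,q6} cannot be reached from the start state, so discard them.
Initial partition by acceptance: {q1,q5,q8} | {q0,q2,q3,q7}.
Refine {q0,q2,q3,q7} on symbol b: members go to different blocks, giving {q0,q7} and {q2,q3}.
Stable partition: {q1,q5,q8} | {q0,q7} | {q2,q3} — 3 equivalence classes.

3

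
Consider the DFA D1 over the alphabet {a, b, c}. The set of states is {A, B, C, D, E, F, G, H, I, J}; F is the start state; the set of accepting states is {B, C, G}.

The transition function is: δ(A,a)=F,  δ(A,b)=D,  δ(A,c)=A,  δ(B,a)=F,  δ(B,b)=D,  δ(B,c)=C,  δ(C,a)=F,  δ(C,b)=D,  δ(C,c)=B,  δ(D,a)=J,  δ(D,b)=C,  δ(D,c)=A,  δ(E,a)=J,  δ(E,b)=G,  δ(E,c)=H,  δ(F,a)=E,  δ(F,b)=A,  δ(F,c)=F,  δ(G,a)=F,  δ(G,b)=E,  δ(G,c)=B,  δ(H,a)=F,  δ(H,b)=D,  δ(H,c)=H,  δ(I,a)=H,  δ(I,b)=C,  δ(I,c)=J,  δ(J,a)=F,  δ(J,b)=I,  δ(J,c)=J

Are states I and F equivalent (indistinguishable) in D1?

No

Every state is reachable, so we keep all 10.
P0 = {B,C,G} | {A,D,E,F,H,I,J}.
On input b, block {A,D,E,F,H,I,J} splits into {A,F,H,J} and {D,E,I}.
Refine {A,F,H,J} on symbol a: members go to different blocks, giving {A,H,J} and {F}.
Stable partition: {B,C,G} | {A,H,J} | {D,E,I} | {F} — 4 equivalence classes.
I and F end up in different blocks, so they are distinguishable. For instance, the string 'b' is accepted from only I.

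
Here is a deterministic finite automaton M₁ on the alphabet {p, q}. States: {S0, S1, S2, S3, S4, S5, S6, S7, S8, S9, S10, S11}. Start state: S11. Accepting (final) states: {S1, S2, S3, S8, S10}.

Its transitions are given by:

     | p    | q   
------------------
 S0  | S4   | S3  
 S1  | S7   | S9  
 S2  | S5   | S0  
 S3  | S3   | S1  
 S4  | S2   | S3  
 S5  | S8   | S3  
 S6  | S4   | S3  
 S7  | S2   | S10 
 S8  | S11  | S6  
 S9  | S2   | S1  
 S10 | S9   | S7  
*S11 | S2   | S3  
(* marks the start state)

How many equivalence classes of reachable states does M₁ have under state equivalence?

6

Start with accepting vs non-accepting: {S1,S2,S3,S8,S10} | {S0,S4,S5,S6,S7,S9,S11}.
Split {S1,S2,S3,S8,S10} by δ(·,p) → {S1,S2,S8,S10} and {S3}.
Refine {S0,S4,S5,S6,S7,S9,S11} on symbol p: members go to different blocks, giving {S4,S5,S7,S9,S11} and {S0,S6}.
Refine {S1,S2,S8,S10} on symbol q: members go to different blocks, giving {S1,S10} and {S2,S8}.
Split {S4,S5,S7,S9,S11} by δ(·,q) → {S4,S5,S11} and {S7,S9}.
No further refinement is possible. Final partition (6 blocks): {S1,S10} | {S4,S5,S11} | {S3} | {S0,S6} | {S2,S8} | {S7,S9}.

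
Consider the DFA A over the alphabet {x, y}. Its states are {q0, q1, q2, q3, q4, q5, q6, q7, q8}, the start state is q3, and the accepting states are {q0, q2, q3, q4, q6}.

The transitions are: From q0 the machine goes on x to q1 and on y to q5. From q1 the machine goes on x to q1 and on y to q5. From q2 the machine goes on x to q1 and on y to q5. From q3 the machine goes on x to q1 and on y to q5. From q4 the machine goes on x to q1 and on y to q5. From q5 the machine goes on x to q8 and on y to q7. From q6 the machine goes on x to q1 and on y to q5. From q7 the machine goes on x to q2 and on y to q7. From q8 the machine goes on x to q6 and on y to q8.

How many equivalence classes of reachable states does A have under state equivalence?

4

Reachable states from the start: {q1,q2,q3,q5,q6,q7,q8}. Unreachable: {q0,q4} — drop them.
P0 = {q2,q3,q6} | {q1,q5,q7,q8}.
Split {q1,q5,q7,q8} by δ(·,x) → {q1,q5} and {q7,q8}.
Split {q1,q5} by δ(·,x) → {q1} and {q5}.
The partition is now stable with 4 blocks: {q2,q3,q6} | {q1} | {q7,q8} | {q5}.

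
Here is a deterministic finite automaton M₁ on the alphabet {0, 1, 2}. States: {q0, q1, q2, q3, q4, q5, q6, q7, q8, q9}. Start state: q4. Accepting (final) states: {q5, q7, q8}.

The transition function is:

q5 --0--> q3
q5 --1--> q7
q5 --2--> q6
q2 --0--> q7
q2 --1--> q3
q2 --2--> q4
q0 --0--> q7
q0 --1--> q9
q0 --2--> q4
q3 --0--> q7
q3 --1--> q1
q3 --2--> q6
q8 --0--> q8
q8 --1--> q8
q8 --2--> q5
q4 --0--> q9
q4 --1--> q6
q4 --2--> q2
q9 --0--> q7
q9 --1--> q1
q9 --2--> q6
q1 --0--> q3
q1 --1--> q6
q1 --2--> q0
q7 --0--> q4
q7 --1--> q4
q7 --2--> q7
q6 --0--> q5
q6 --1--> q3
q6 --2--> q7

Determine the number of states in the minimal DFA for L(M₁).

6

States {q8} cannot be reached from the start state, so discard them.
Initial partition by acceptance: {q5,q7} | {q0,q1,q2,q3,q4,q6,q9}.
Split {q5,q7} by δ(·,1) → {q5} and {q7}.
Refine {q0,q1,q2,q3,q4,q6,q9} on symbol 0: members go to different blocks, giving {q0,q2,q3,q9} and {q1,q4} and {q6}.
Split {q0,q2,q3,q9} by δ(·,1) → {q0,q2} and {q3,q9}.
Stable partition: {q5} | {q0,q2} | {q7} | {q1,q4} | {q6} | {q3,q9} — 6 equivalence classes.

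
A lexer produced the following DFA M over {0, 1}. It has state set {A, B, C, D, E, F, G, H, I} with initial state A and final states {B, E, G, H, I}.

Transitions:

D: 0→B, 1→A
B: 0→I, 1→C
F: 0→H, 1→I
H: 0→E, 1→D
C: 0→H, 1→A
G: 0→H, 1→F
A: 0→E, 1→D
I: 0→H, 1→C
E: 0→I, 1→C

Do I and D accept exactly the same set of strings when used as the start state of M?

No

First remove the unreachable states {F,G}; 7 states remain.
Initial partition by acceptance: {B,E,H,I} | {A,C,D}.
No further refinement is possible. Final partition (2 blocks): {B,E,H,I} | {A,C,D}.
I and D end up in different blocks, so they are distinguishable. For instance, the string 'ε' is accepted from only I.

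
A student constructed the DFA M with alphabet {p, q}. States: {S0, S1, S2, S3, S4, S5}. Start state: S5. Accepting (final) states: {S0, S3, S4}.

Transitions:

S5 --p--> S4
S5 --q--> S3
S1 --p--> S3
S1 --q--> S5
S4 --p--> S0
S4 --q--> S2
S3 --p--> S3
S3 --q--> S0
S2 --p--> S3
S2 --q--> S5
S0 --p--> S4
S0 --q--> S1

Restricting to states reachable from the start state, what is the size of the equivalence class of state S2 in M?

All states are reachable from the start state.
P0 = {S0,S3,S4} | {S1,S2,S5}.
Refine {S0,S3,S4} on symbol q: members go to different blocks, giving {S0,S4} and {S3}.
Split {S1,S2,S5} by δ(·,p) → {S1,S2} and {S5}.
Stable partition: {S0,S4} | {S1,S2} | {S3} | {S5} — 4 equivalence classes.
The equivalence class containing S2 is {S1,S2}, of size 2.

2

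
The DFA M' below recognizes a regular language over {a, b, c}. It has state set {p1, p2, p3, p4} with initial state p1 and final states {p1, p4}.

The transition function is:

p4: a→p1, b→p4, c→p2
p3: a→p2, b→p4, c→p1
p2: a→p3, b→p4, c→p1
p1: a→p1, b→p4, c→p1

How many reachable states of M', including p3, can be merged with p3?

2

Every state is reachable, so we keep all 4.
Start with accepting vs non-accepting: {p1,p4} | {p2,p3}.
On input c, block {p1,p4} splits into {p1} and {p4}.
The partition is now stable with 3 blocks: {p1} | {p2,p3} | {p4}.
The equivalence class containing p3 is {p2,p3}, of size 2.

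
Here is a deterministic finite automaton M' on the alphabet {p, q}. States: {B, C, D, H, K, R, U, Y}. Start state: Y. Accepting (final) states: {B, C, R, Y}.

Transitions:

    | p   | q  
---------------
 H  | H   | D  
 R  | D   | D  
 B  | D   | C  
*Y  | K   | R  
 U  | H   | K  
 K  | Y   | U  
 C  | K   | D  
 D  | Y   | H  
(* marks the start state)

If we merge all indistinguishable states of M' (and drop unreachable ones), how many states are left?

4

States {B,C} cannot be reached from the start state, so discard them.
P0 = {R,Y} | {D,H,K,U}.
Refine {R,Y} on symbol q: members go to different blocks, giving {Y} and {R}.
Refine {D,H,K,U} on symbol p: members go to different blocks, giving {D,K} and {H,U}.
The partition is now stable with 4 blocks: {Y} | {D,K} | {R} | {H,U}.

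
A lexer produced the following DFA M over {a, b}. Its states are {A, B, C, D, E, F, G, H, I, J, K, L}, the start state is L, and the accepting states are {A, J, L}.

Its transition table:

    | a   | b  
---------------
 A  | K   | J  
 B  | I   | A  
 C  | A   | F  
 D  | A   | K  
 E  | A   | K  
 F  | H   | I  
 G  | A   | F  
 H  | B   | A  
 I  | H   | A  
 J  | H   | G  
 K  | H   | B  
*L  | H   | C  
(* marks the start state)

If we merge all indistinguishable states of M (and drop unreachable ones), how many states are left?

5

First remove the unreachable states {D,E}; 10 states remain.
Initial partition by acceptance: {A,J,L} | {B,C,F,G,H,I,K}.
On input b, block {A,J,L} splits into {J,L} and {A}.
Split {B,C,F,G,H,I,K} by δ(·,a) → {B,F,H,I,K} and {C,G}.
On input b, block {B,F,H,I,K} splits into {B,H,I} and {F,K}.
The partition is now stable with 5 blocks: {J,L} | {B,H,I} | {A} | {C,G} | {F,K}.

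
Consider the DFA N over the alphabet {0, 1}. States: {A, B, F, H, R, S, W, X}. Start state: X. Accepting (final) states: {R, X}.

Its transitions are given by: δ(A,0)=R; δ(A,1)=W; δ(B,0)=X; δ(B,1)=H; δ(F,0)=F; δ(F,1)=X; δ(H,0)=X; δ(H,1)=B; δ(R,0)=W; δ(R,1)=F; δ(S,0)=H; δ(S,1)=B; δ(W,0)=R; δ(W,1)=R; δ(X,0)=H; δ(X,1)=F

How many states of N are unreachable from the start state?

4

Starting at X and following transitions, the reachable set is {B, F, H, X}. That leaves A, R, S, W unreachable — 4 in total.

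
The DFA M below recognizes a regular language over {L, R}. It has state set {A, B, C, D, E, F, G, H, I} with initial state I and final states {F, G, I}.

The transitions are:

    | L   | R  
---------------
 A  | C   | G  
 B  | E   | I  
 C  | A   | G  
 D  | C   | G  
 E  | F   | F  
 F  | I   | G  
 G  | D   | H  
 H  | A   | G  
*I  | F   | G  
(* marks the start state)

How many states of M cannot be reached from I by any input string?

No path from I leads to B, E; the other 7 states are all reachable.

2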